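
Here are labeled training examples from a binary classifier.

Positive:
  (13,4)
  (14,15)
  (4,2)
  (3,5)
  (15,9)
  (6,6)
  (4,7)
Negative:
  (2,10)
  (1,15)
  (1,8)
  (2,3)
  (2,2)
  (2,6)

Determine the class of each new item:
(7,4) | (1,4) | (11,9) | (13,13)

'Positive' ⟺ first ≥ 3.

Positive, Negative, Positive, Positive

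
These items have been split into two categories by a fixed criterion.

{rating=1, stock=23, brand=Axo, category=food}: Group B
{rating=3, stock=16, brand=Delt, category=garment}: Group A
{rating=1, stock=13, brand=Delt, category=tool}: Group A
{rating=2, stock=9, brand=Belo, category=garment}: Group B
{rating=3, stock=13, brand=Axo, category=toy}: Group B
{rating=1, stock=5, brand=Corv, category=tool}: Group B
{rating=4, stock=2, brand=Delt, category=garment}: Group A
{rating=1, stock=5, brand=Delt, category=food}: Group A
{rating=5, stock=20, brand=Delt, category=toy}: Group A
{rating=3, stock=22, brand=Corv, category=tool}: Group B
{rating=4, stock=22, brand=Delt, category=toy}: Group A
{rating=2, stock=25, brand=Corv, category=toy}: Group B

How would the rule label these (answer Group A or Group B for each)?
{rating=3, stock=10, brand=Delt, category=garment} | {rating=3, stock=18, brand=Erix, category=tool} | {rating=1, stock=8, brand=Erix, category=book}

Group A, Group B, Group B

The classifier is using: brand is Delt.
{rating=3, stock=10, brand=Delt, category=garment} → brand is Delt → Group A.
{rating=3, stock=18, brand=Erix, category=tool} → brand is Erix → Group B.
{rating=1, stock=8, brand=Erix, category=book} → brand is Erix → Group B.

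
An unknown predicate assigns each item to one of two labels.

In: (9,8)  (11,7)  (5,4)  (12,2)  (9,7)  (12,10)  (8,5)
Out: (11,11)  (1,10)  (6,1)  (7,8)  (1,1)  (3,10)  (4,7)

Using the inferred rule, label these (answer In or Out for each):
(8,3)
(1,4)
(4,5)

The pattern is that an item is 'In' exactly when: first > second AND sum ≥ 9.
(8,3): In (8 > 3, 8+3 = 11). (1,4): Out (1 < 4, 1+4 = 5). (4,5): Out (4 < 5, 4+5 = 9).

In, Out, Out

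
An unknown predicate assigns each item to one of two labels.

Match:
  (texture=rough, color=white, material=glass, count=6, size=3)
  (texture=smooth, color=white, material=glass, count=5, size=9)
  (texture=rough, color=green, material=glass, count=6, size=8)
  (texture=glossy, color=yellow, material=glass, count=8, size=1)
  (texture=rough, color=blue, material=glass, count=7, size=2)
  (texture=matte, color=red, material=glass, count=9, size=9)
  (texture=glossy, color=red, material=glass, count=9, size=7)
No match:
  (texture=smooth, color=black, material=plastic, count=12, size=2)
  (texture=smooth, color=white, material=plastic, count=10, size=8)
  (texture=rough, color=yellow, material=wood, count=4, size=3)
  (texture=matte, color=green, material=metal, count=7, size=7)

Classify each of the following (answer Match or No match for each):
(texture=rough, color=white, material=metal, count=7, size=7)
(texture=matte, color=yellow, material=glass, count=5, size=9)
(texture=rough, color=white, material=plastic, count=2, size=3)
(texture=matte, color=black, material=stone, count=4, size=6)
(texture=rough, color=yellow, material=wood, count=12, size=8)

All 'Match' examples share one property — material is glass — and every 'No match' example lacks it.

No match, Match, No match, No match, No match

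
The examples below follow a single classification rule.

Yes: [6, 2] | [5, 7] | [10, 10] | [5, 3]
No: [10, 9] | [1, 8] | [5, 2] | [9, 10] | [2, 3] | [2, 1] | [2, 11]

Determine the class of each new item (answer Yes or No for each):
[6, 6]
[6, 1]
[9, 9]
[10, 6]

Yes, No, Yes, Yes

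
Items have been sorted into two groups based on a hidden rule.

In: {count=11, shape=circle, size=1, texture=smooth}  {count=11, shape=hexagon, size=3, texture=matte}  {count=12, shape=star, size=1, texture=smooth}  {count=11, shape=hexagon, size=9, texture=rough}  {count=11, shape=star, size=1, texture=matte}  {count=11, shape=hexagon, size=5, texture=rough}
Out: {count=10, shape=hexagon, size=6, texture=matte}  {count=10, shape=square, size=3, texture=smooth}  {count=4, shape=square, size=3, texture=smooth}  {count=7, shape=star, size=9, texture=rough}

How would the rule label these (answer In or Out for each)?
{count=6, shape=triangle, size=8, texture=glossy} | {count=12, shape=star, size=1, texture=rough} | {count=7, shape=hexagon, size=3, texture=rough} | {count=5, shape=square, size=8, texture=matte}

Out, In, Out, Out

Rule: count ≥ 11. This holds for each 'In' example and fails for each 'Out' one.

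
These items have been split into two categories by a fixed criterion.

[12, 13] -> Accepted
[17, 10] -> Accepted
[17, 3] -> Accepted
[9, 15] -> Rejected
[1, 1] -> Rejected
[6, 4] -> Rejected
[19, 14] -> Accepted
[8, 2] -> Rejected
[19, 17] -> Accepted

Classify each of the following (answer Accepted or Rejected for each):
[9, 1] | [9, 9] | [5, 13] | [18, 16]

Rejected, Rejected, Rejected, Accepted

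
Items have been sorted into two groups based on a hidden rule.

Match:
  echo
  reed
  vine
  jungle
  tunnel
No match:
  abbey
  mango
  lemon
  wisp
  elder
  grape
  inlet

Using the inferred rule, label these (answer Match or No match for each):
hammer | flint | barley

Match, No match, Match

A rule that fits every label: even length AND contains 'e' — true of each 'Match' example, false of each 'No match' one.
hammer → length 6, has 'e' → Match.
flint → length 5, no 'e' → No match.
barley → length 6, has 'e' → Match.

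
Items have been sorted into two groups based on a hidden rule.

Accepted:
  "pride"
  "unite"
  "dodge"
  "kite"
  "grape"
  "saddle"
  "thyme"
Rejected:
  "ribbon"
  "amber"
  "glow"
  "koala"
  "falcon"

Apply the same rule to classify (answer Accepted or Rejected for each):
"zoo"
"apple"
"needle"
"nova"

The common property of the 'Accepted' items is: ends with 'e'. No 'Rejected' item has it.
"zoo": Rejected (ends with 'o').
"apple": Accepted (ends with 'e').
"needle": Accepted (ends with 'e').
"nova": Rejected (ends with 'a').

Rejected, Accepted, Accepted, Rejected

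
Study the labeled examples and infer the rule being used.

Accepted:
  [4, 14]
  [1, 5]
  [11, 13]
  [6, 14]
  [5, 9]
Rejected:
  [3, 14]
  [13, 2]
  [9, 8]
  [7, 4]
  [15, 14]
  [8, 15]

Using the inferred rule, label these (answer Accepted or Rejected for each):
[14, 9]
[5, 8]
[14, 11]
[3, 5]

'Accepted' ⟺ sum is even.
[14, 9]: Rejected (14+9 = 23). [5, 8]: Rejected (5+8 = 13). [14, 11]: Rejected (14+11 = 25). [3, 5]: Accepted (3+5 = 8).

Rejected, Rejected, Rejected, Accepted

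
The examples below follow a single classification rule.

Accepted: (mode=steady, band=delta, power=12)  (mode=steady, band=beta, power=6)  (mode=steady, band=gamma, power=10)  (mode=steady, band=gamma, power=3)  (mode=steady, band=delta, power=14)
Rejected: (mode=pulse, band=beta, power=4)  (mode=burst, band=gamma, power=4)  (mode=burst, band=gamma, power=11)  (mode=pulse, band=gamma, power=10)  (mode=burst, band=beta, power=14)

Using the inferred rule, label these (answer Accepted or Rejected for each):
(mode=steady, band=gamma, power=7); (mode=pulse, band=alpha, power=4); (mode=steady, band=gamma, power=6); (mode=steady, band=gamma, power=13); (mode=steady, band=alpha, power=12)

The common property of the 'Accepted' items is: mode is steady. No 'Rejected' item has it.
(mode=steady, band=gamma, power=7) → mode is steady → Accepted.
(mode=pulse, band=alpha, power=4) → mode is pulse → Rejected.
(mode=steady, band=gamma, power=6) → mode is steady → Accepted.
(mode=steady, band=gamma, power=13) → mode is steady → Accepted.
(mode=steady, band=alpha, power=12) → mode is steady → Accepted.

Accepted, Rejected, Accepted, Accepted, Accepted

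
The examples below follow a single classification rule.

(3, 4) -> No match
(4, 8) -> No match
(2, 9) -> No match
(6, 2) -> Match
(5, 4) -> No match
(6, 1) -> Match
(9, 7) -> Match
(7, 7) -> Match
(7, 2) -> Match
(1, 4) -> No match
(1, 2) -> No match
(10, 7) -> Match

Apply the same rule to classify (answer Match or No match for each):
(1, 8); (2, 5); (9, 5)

'Match' ⟺ first ≥ 6.
(1, 8): first 1, does not pass → No match.
(2, 5): first 2, does not pass → No match.
(9, 5): first 9, matches → Match.

No match, No match, Match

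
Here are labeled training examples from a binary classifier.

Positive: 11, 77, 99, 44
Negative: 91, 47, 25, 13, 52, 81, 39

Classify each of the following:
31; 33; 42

Negative, Positive, Negative

The common property of the 'Positive' items is: multiple of 11. No 'Negative' item has it.
31: 31 = 11·2 + 9, fails the rule → Negative.
33: 33 = 11·3, satisfies this → Positive.
42: 42 = 11·3 + 9, fails the rule → Negative.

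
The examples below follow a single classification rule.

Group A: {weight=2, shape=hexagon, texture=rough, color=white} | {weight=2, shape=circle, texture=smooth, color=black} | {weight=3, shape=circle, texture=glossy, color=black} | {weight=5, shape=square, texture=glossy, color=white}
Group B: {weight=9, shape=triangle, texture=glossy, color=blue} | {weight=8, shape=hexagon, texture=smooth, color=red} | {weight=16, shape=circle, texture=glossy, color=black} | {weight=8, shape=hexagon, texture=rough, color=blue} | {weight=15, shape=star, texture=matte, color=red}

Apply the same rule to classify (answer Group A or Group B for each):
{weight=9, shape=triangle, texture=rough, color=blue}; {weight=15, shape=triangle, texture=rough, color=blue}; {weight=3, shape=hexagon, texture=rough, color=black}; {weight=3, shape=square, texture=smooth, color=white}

The common property of the 'Group A' items is: weight ≤ 5. No 'Group B' item has it.
{weight=9, shape=triangle, texture=rough, color=blue} → weight = 9 → Group B.
{weight=15, shape=triangle, texture=rough, color=blue} → weight = 15 → Group B.
{weight=3, shape=hexagon, texture=rough, color=black} → weight = 3 → Group A.
{weight=3, shape=square, texture=smooth, color=white} → weight = 3 → Group A.

Group B, Group B, Group A, Group A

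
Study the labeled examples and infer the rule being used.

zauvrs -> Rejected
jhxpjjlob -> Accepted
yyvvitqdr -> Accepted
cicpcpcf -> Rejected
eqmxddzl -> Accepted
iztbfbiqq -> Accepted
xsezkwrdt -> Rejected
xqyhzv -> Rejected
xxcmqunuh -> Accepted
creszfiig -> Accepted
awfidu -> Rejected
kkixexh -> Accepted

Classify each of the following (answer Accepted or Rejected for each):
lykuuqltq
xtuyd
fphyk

Accepted, Rejected, Rejected

The classifier is using: has a double letter.
Accepted: lykuuqltq, since 'uu' doubled. Rejected: xtuyd, since no doubled letter. Rejected: fphyk, since no doubled letter.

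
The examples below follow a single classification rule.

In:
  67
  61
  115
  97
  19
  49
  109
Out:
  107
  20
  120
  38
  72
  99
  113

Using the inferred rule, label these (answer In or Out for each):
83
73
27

One predicate separates the groups cleanly: ≡ 1 (mod 3).
83: 83 mod 3 = 2, doesn't match → Out.
73: 73 mod 3 = 1, fits → In.
27: 27 mod 3 = 0, doesn't match → Out.

Out, In, Out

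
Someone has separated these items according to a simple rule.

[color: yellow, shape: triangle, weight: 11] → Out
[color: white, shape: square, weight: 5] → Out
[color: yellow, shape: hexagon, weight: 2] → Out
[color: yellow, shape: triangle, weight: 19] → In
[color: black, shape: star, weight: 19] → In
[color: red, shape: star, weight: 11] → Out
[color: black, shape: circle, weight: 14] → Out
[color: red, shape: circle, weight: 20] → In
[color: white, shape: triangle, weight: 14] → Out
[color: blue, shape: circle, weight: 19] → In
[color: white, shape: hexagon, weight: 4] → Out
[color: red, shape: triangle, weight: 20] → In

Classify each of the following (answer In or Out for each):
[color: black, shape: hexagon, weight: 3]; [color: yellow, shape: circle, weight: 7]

Every 'In' example satisfies: weight ≥ 19. None of the 'Out' examples do.
[color: black, shape: hexagon, weight: 3] — weight = 3, hence Out.
[color: yellow, shape: circle, weight: 7] — weight = 7, hence Out.

Out, Out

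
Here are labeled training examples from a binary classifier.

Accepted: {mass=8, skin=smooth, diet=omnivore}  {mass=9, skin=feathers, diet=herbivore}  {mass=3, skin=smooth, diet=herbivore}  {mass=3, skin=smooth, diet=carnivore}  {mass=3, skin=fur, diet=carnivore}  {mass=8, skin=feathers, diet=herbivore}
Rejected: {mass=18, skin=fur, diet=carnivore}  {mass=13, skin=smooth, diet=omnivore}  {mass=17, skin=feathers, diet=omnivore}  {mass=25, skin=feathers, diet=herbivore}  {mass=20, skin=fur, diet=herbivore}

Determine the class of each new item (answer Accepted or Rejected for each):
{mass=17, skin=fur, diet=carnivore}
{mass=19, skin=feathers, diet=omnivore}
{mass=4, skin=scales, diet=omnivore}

Rejected, Rejected, Accepted

A rule that fits every label: mass ≤ 9 — true of each 'Accepted' example, false of each 'Rejected' one.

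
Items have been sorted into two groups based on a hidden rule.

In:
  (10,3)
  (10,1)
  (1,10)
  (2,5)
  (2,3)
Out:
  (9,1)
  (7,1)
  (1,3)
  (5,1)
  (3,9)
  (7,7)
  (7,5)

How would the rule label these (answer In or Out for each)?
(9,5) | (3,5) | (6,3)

The pattern is that an item is 'In' exactly when: sum is odd.

Out, Out, In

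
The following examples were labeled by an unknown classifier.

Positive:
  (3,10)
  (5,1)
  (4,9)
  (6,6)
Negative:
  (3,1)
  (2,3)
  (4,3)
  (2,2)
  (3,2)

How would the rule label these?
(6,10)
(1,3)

All 'Positive' examples share one property — max ≥ 5 — and every 'Negative' example lacks it.
(6,10): max 10 — checks out, so Positive. (1,3): max 3 — fails the rule, so Negative.

Positive, Negative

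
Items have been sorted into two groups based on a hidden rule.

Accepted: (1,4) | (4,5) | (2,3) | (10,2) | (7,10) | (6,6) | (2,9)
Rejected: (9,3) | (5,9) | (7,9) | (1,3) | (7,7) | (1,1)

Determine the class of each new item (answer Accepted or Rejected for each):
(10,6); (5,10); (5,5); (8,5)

Accepted, Accepted, Rejected, Accepted

The distinguishing property — product is even — holds for all the 'Accepted' cases and none of the 'Rejected' cases.
(10,6): 10·6 = 60, passes → Accepted. (5,10): 5·10 = 50, passes → Accepted. (5,5): 5·5 = 25, fails the rule → Rejected. (8,5): 8·5 = 40, passes → Accepted.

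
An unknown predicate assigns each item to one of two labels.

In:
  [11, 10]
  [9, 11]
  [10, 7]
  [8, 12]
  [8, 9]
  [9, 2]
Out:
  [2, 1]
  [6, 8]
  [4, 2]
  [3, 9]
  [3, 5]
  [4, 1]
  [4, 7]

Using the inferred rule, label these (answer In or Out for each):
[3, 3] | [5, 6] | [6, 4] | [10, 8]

All 'In' examples share one property — first ≥ 7 — and every 'Out' example lacks it.

Out, Out, Out, In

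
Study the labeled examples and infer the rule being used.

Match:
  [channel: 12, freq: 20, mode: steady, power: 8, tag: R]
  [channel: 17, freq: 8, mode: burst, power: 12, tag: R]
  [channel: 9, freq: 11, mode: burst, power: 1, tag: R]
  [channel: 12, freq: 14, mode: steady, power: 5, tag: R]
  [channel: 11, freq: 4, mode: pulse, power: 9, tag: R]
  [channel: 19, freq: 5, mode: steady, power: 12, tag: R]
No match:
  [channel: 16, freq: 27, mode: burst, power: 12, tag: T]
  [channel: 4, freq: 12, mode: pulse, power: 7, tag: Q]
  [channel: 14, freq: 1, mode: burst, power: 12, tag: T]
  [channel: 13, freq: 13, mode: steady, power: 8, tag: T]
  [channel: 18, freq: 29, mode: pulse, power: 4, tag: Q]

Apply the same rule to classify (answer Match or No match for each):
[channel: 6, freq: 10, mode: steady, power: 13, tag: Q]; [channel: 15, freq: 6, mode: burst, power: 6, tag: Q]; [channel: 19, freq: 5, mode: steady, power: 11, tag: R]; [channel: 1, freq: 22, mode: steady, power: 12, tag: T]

No match, No match, Match, No match

The classifier is using: tag is R.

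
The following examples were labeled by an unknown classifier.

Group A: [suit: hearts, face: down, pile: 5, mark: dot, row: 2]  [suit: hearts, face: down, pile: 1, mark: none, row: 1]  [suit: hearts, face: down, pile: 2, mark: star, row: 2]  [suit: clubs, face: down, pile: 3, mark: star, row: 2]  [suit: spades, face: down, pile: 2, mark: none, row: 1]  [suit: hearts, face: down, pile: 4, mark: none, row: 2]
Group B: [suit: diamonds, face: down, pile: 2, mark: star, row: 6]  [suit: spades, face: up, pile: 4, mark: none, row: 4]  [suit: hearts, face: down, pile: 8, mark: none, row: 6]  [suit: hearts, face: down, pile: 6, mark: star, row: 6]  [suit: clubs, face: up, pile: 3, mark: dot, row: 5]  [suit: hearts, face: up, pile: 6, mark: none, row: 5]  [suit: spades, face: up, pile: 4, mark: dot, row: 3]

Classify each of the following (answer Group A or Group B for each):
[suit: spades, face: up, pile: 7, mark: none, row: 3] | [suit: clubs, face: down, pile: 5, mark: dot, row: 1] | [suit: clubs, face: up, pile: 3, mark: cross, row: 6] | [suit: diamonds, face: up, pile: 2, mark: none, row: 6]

A rule that fits every label: row ≤ 2 — true of each 'Group A' example, false of each 'Group B' one.
[suit: spades, face: up, pile: 7, mark: none, row: 3] — row = 3, hence Group B.
[suit: clubs, face: down, pile: 5, mark: dot, row: 1] — row = 1, hence Group A.
[suit: clubs, face: up, pile: 3, mark: cross, row: 6] — row = 6, hence Group B.
[suit: diamonds, face: up, pile: 2, mark: none, row: 6] — row = 6, hence Group B.

Group B, Group A, Group B, Group B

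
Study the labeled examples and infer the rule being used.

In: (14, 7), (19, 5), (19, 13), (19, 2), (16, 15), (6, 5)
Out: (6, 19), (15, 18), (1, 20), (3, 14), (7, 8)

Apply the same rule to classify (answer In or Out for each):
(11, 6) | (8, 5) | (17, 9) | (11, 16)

All 'In' examples share one property — first > second — and every 'Out' example lacks it.
(11, 6) — 11 > 6, hence In. (8, 5) — 8 > 5, hence In. (17, 9) — 17 > 9, hence In. (11, 16) — 11 < 16, hence Out.

In, In, In, Out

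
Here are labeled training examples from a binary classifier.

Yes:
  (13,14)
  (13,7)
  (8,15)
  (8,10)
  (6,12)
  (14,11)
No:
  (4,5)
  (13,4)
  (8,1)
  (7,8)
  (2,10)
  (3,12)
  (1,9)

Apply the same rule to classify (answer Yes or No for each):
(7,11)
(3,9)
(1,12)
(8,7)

The simplest hypothesis consistent with all the labels is: sum ≥ 18.
(7,11) — 7+11 = 18, hence Yes.
(3,9) — 3+9 = 12, hence No.
(1,12) — 1+12 = 13, hence No.
(8,7) — 8+7 = 15, hence No.

Yes, No, No, No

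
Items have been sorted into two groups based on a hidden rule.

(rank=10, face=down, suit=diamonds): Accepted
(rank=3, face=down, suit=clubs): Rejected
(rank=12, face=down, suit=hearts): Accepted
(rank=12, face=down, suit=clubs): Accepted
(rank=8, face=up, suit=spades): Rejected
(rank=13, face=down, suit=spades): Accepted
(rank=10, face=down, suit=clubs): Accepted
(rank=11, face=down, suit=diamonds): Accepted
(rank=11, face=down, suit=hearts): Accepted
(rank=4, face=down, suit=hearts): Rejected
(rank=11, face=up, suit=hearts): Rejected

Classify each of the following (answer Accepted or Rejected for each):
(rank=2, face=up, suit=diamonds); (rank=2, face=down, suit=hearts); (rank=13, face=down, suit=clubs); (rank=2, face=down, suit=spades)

Rejected, Rejected, Accepted, Rejected

The simplest hypothesis consistent with all the labels is: face is down AND rank ≥ 8.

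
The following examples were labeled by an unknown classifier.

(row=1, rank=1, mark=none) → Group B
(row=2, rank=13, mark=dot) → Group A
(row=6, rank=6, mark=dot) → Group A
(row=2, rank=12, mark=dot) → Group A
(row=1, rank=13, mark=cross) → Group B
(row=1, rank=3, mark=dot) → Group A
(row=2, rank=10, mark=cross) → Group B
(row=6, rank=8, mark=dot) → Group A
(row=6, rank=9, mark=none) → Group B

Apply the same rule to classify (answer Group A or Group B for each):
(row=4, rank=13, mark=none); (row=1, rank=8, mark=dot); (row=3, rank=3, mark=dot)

Group B, Group A, Group A

The classifier is using: mark is dot.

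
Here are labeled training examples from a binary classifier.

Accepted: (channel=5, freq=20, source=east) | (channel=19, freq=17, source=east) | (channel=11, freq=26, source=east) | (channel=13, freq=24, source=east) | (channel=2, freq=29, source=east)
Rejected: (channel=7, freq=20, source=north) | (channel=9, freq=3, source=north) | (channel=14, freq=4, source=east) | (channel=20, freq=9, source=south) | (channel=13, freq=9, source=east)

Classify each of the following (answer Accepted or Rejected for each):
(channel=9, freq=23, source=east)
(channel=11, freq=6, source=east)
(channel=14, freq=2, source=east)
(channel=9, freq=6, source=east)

Accepted, Rejected, Rejected, Rejected

The rule appears to be: source is east AND freq ≥ 17.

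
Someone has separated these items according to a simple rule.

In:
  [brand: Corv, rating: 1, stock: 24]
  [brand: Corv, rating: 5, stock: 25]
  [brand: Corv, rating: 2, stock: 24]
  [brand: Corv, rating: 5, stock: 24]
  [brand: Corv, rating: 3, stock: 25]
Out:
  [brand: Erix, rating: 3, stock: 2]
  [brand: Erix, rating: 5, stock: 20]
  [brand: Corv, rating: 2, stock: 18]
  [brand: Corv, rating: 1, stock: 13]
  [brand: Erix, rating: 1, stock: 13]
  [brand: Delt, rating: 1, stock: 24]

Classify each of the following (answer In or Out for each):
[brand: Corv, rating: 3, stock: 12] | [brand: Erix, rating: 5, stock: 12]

The common property of the 'In' items is: brand is Corv AND stock ≥ 20. No 'Out' item has it.
Out: [brand: Corv, rating: 3, stock: 12], since brand is Corv, stock = 12.
Out: [brand: Erix, rating: 5, stock: 12], since brand is Erix, stock = 12.

Out, Out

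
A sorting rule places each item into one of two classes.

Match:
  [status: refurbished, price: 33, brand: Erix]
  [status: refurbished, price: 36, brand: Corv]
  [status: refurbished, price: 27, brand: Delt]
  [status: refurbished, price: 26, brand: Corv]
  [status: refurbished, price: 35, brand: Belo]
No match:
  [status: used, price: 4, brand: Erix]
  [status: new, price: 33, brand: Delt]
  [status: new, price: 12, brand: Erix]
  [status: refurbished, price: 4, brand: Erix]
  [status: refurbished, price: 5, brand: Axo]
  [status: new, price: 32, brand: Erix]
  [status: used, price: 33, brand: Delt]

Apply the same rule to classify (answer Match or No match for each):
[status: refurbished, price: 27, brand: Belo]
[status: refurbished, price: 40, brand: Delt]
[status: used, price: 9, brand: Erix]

Match, Match, No match

The simplest hypothesis consistent with all the labels is: status is refurbished AND price ≥ 12.
Match: [status: refurbished, price: 27, brand: Belo], since status is refurbished, price = 27.
Match: [status: refurbished, price: 40, brand: Delt], since status is refurbished, price = 40.
No match: [status: used, price: 9, brand: Erix], since status is used, price = 9.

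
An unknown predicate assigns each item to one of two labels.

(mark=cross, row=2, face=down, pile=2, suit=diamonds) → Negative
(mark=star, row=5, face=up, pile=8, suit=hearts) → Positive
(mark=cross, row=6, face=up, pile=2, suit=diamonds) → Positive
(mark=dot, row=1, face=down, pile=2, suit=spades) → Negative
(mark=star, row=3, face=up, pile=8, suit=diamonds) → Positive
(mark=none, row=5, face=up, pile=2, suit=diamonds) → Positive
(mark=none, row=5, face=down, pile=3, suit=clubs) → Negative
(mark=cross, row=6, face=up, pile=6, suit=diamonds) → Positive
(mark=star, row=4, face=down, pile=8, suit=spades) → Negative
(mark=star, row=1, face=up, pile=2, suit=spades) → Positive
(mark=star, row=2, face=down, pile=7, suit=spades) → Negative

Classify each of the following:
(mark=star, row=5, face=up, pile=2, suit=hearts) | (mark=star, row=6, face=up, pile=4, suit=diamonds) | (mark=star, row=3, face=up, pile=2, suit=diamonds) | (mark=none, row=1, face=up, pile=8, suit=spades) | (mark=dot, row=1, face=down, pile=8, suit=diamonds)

Positive, Positive, Positive, Positive, Negative

One predicate separates the groups cleanly: face is up.
Positive: (mark=star, row=5, face=up, pile=2, suit=hearts), since face is up.
Positive: (mark=star, row=6, face=up, pile=4, suit=diamonds), since face is up.
Positive: (mark=star, row=3, face=up, pile=2, suit=diamonds), since face is up.
Positive: (mark=none, row=1, face=up, pile=8, suit=spades), since face is up.
Negative: (mark=dot, row=1, face=down, pile=8, suit=diamonds), since face is down.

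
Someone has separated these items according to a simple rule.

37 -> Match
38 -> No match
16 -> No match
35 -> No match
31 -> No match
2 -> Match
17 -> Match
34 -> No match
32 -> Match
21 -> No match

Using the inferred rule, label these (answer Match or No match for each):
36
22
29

Looking at the examples, the only property every 'Match' case has and every 'No match' case lacks is: ≡ 2 (mod 5).
36 — 36 mod 5 = 1, hence No match.
22 — 22 mod 5 = 2, hence Match.
29 — 29 mod 5 = 4, hence No match.

No match, Match, No match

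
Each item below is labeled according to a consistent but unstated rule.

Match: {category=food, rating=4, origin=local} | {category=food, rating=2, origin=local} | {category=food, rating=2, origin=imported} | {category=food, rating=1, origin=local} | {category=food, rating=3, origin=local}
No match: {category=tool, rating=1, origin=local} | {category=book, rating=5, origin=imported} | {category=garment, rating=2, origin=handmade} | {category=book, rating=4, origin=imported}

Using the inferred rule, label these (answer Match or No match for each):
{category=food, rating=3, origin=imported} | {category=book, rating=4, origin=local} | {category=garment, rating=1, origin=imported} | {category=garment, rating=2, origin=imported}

Match, No match, No match, No match

Rule: category is food. This holds for each 'Match' example and fails for each 'No match' one.
{category=food, rating=3, origin=imported}: category is food, checks out → Match. {category=book, rating=4, origin=local}: category is book, fails this test → No match. {category=garment, rating=1, origin=imported}: category is garment, fails this test → No match. {category=garment, rating=2, origin=imported}: category is garment, fails this test → No match.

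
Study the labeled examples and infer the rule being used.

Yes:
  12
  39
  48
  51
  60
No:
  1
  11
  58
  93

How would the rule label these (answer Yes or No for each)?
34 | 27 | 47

No, Yes, No

One predicate separates the groups cleanly: multiple of 3 AND at most 60.
34 — 34 = 3·11 + 1, 34 ≤ 60, hence No. 27 — 27 = 3·9, 27 ≤ 60, hence Yes. 47 — 47 = 3·15 + 2, 47 ≤ 60, hence No.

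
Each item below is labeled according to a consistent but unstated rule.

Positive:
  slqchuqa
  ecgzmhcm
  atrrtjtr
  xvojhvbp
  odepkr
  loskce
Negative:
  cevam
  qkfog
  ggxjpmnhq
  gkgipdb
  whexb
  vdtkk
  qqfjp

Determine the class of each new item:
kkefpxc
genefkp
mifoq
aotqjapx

A rule that fits every label: even length — true of each 'Positive' example, false of each 'Negative' one.
kkefpxc → length 7 → Negative.
genefkp → length 7 → Negative.
mifoq → length 5 → Negative.
aotqjapx → length 8 → Positive.

Negative, Negative, Negative, Positive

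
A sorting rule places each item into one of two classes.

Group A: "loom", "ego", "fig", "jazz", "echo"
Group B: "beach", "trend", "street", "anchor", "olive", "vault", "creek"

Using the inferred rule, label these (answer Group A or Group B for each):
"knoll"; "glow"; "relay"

Group B, Group A, Group B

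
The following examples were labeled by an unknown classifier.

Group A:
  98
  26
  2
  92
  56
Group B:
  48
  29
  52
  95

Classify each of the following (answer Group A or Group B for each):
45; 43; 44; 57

Every 'Group A' example satisfies: ≡ 2 (mod 6). None of the 'Group B' examples do.

Group B, Group B, Group A, Group B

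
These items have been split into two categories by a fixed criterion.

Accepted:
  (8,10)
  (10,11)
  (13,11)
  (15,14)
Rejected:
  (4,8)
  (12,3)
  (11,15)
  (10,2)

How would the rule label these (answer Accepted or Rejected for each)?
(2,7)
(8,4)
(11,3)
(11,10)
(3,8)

Rejected, Rejected, Rejected, Accepted, Rejected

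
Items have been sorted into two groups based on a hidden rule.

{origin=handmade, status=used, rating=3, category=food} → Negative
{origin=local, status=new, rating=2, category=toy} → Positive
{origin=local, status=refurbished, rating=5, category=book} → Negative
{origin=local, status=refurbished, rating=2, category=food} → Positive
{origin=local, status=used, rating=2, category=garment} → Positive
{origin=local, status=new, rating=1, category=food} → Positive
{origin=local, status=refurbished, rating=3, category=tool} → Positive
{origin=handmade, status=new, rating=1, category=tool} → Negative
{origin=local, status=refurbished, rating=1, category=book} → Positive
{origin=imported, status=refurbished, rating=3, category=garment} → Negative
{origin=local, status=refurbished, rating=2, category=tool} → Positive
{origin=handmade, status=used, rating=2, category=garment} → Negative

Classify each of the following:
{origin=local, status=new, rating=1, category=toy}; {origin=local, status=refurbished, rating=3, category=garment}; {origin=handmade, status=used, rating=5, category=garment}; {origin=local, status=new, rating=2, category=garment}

Positive, Positive, Negative, Positive

Every 'Positive' example satisfies: origin is local AND rating ≤ 3. None of the 'Negative' examples do.
{origin=local, status=new, rating=1, category=toy}: origin is local, rating = 1 — matches, so Positive.
{origin=local, status=refurbished, rating=3, category=garment}: origin is local, rating = 3 — matches, so Positive.
{origin=handmade, status=used, rating=5, category=garment}: origin is handmade, rating = 5 — lacks this property, so Negative.
{origin=local, status=new, rating=2, category=garment}: origin is local, rating = 2 — matches, so Positive.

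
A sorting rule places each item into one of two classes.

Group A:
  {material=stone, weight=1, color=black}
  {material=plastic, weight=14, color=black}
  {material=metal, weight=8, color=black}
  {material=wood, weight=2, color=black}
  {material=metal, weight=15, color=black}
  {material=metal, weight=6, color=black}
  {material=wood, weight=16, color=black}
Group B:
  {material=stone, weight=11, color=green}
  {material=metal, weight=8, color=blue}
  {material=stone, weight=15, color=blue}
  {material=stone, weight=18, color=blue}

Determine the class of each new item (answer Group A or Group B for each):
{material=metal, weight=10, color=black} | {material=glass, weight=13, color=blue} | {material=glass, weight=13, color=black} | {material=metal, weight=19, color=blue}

Group A, Group B, Group A, Group B

Comparing the two groups points to one rule — color is black.
{material=metal, weight=10, color=black}: color is black, checks out → Group A.
{material=glass, weight=13, color=blue}: color is blue, doesn't match → Group B.
{material=glass, weight=13, color=black}: color is black, checks out → Group A.
{material=metal, weight=19, color=blue}: color is blue, doesn't match → Group B.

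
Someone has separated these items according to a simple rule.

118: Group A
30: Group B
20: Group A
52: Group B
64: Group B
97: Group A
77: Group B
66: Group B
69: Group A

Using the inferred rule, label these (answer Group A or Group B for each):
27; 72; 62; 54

Group A, Group B, Group A, Group B

One predicate separates the groups cleanly: ≡ 6 (mod 7).
Group A: 27, since 27 mod 7 = 6. Group B: 72, since 72 mod 7 = 2. Group A: 62, since 62 mod 7 = 6. Group B: 54, since 54 mod 7 = 5.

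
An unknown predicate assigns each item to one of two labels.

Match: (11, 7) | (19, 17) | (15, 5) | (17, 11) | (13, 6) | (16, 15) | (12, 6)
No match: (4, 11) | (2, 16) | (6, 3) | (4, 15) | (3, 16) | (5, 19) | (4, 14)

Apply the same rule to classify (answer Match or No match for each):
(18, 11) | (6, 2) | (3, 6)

Match, No match, No match

One predicate separates the groups cleanly: first ≥ 7.
(18, 11) → first 18 → Match.
(6, 2) → first 6 → No match.
(3, 6) → first 3 → No match.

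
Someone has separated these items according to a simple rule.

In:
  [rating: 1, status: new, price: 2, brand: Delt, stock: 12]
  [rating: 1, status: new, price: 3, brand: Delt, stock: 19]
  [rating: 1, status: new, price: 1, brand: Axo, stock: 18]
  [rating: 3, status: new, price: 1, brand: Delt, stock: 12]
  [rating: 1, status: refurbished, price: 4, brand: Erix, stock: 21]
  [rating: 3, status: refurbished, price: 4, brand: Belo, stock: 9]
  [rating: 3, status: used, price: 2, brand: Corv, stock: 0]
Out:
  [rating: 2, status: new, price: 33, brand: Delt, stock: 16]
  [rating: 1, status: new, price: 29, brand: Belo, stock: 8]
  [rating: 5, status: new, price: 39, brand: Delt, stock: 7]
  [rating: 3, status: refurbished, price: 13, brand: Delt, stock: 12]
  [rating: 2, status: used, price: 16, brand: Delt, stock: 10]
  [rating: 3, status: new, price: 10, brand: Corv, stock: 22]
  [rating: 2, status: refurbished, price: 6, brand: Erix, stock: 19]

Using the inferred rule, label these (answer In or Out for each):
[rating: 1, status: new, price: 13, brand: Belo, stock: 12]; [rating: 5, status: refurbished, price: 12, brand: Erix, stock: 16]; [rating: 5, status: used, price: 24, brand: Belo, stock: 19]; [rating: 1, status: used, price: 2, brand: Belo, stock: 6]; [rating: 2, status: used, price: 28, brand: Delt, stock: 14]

Out, Out, Out, In, Out

Rule: price ≤ 4. This holds for each 'In' example and fails for each 'Out' one.
[rating: 1, status: new, price: 13, brand: Belo, stock: 12] — price = 13, hence Out.
[rating: 5, status: refurbished, price: 12, brand: Erix, stock: 16] — price = 12, hence Out.
[rating: 5, status: used, price: 24, brand: Belo, stock: 19] — price = 24, hence Out.
[rating: 1, status: used, price: 2, brand: Belo, stock: 6] — price = 2, hence In.
[rating: 2, status: used, price: 28, brand: Delt, stock: 14] — price = 28, hence Out.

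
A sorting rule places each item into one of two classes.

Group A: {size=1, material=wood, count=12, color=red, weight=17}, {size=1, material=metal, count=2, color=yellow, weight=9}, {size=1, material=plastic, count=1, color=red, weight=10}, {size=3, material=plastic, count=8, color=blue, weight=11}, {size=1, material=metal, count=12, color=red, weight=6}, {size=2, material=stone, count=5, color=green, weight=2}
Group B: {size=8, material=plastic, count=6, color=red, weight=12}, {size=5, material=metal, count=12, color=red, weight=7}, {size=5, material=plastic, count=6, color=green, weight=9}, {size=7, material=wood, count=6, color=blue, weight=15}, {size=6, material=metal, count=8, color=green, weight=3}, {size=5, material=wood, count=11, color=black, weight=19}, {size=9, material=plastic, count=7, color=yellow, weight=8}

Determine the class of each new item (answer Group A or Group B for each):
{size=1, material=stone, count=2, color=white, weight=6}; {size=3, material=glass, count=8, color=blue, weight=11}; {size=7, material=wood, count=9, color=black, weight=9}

Group A, Group A, Group B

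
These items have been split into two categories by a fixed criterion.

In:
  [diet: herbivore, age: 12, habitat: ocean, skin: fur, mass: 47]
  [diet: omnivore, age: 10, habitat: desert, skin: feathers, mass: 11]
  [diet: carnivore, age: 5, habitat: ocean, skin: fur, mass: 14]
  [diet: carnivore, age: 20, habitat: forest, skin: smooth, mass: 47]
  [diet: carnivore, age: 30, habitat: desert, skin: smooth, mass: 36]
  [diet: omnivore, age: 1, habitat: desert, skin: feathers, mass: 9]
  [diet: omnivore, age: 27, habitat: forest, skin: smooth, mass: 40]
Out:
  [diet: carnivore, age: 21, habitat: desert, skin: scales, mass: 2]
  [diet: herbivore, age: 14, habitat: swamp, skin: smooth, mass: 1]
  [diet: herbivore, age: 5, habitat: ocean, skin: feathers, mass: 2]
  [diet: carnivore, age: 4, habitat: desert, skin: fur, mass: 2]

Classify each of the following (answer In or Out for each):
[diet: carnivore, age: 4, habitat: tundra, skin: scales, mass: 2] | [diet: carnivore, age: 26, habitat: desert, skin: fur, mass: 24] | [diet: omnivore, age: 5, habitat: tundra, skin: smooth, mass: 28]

Out, In, In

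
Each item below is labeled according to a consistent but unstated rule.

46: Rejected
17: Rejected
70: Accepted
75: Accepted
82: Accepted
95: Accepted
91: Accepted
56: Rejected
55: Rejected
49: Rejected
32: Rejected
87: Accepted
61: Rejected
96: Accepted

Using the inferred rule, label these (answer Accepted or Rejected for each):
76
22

The rule appears to be: at least 70.
Accepted: 76, since 76 ≥ 70.
Rejected: 22, since 22 < 70.

Accepted, Rejected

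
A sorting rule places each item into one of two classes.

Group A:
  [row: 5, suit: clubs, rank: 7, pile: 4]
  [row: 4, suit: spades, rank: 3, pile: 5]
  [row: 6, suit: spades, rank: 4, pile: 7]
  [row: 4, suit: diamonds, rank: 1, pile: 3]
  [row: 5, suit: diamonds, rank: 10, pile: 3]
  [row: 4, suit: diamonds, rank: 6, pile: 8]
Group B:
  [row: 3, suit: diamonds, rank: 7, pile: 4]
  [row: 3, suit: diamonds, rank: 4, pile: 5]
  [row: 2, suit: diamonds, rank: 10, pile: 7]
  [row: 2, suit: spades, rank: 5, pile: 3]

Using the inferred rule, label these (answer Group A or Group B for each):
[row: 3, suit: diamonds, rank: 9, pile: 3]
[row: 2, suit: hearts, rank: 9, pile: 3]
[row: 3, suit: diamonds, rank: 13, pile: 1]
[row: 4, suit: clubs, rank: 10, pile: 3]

'Group A' ⟺ row ≥ 4.
[row: 3, suit: diamonds, rank: 9, pile: 3] — row = 3, hence Group B. [row: 2, suit: hearts, rank: 9, pile: 3] — row = 2, hence Group B. [row: 3, suit: diamonds, rank: 13, pile: 1] — row = 3, hence Group B. [row: 4, suit: clubs, rank: 10, pile: 3] — row = 4, hence Group A.

Group B, Group B, Group B, Group A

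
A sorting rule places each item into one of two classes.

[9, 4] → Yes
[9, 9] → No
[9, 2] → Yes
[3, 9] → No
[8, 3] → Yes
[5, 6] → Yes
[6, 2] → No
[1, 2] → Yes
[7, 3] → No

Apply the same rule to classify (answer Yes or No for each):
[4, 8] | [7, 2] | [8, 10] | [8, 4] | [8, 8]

No, Yes, No, No, No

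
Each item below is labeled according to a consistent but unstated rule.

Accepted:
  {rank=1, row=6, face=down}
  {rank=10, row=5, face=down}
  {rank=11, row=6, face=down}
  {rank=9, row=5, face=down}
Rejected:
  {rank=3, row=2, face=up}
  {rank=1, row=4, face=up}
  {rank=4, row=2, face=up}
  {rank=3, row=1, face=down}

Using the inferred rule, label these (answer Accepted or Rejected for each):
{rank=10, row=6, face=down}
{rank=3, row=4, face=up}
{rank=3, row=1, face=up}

The common property of the 'Accepted' items is: row ≥ 5. No 'Rejected' item has it.

Accepted, Rejected, Rejected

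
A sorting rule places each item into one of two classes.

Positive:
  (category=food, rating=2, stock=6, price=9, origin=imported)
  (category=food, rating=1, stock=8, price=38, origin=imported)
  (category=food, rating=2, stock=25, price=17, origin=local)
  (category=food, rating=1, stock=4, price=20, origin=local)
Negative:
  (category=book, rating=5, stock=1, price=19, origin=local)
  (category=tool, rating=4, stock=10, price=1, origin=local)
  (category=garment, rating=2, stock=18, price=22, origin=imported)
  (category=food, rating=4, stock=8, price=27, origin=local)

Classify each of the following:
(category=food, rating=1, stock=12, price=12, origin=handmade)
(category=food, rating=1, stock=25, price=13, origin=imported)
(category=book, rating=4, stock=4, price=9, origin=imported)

Positive, Positive, Negative

The pattern is that an item is 'Positive' exactly when: category is food AND rating ≤ 2.
(category=food, rating=1, stock=12, price=12, origin=handmade): category is food, rating = 1, meets the rule → Positive. (category=food, rating=1, stock=25, price=13, origin=imported): category is food, rating = 1, meets the rule → Positive. (category=book, rating=4, stock=4, price=9, origin=imported): category is book, rating = 4, fails the rule → Negative.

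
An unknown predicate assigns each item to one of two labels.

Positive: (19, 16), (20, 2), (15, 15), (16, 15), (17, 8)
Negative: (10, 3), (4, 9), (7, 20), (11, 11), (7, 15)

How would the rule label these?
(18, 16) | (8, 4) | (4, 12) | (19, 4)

Positive, Negative, Negative, Positive

The pattern is that an item is 'Positive' exactly when: first ≥ 15.
(18, 16): first 18 — satisfies this, so Positive. (8, 4): first 8 — lacks this property, so Negative. (4, 12): first 4 — lacks this property, so Negative. (19, 4): first 19 — satisfies this, so Positive.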